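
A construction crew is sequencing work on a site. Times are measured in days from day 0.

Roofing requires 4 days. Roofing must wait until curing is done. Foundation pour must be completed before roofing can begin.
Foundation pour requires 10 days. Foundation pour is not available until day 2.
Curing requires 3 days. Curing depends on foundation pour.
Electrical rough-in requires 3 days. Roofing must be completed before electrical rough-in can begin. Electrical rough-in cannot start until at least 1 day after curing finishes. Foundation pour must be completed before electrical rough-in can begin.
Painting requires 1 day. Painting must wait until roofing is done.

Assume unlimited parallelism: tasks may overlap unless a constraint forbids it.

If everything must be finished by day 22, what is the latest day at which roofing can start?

15

To finish by day 22, electrical rough-in (duration 3) must start no later than day 19.
Painting has no dependents, so it just needs to finish by day 22. Starting by 22 − 1 = day 21 achieves that.
Roofing feeds electrical rough-in (must start by day 19); painting (must start by day 21). Taking the minimum, roofing must finish by day 19 and start by 19 − 4 = day 15.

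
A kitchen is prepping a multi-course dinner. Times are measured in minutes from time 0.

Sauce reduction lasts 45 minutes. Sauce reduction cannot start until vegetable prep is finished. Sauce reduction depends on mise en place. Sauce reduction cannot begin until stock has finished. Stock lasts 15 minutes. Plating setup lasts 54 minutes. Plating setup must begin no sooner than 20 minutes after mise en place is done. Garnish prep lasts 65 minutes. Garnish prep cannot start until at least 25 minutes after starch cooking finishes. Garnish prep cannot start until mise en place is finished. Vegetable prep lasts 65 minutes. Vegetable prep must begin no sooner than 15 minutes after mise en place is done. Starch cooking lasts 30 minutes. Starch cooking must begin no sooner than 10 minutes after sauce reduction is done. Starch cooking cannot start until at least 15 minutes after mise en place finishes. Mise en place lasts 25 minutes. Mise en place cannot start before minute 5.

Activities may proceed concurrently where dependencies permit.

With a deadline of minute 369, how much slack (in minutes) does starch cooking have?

Nothing blocks stock, so it runs from minute 0 to minute 15.
After its own release at minute 5, mise en place can start at minute 5 and finishes at minute 30.
Vegetable prep waits on mise en place (finishes minute 30, plus 15-minute gap → minute 45), so it starts at minute 45 and finishes at 45 + 65 = minute 110.
Sauce reduction has to wait for vegetable prep (finishes minute 110); mise en place (finishes minute 30); stock (finishes minute 15). The latest of these is minute 110, so sauce reduction runs minute 110 to 110 + 45 = minute 155.
For starch cooking: sauce reduction (finishes minute 155, plus 10-minute gap → minute 165); mise en place (finishes minute 30, plus 15-minute gap → minute 45). Taking the maximum gives a start of minute 165, and it finishes at 165 + 30 = minute 195.

Working backward from the deadline:
Nothing follows garnish prep; the deadline of minute 369 is its only limit. It must start by 369 − 65 = minute 304.
Since garnish prep (must start by minute 304, minus 25-minute gap → minute 279) depends on it, starch cooking must finish by minute 279. Backing off its 30-minute duration gives a latest start of minute 249.
So starch cooking can start as early as minute 165 and as late as minute 249, giving 249 − 165 = 84 minutes of slack.

84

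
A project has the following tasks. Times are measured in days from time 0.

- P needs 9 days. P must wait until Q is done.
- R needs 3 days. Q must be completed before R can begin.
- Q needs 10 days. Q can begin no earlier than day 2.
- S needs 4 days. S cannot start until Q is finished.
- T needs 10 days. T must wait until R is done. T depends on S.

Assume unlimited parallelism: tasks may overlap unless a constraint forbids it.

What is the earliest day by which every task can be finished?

Q waits on its own release at day 2, so it starts at day 2 and finishes at 2 + 10 = day 12.
S waits on Q (finishes day 12), so it starts at day 12 and finishes at 12 + 4 = day 16.
R waits on Q (finishes day 12), so it starts at day 12 and finishes at 12 + 3 = day 15.
For T: R (finishes day 15); S (finishes day 16). Taking the maximum gives a start of day 16, and it finishes at 16 + 10 = day 26.
P cannot begin until Q (finishes day 12). It runs from day 12 to 12 + 9 = day 21.
All tasks are finished once the last one completes. Finish times: P at 21, Q at 12, R at 15, S at 16, T at 26. The latest is day 26.

26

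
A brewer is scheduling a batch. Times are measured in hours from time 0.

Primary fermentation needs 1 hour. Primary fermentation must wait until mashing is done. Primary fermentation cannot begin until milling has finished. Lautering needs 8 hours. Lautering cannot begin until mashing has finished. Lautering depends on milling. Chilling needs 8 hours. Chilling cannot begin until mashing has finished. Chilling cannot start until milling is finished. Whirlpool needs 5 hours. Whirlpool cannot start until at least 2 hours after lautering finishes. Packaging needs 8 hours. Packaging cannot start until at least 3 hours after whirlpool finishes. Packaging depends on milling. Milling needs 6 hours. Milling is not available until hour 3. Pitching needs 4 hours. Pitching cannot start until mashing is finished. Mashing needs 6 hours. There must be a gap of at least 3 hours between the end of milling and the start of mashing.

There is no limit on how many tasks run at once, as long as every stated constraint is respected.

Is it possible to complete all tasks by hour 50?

Yes

Milling cannot begin until its own release at hour 3. It runs from hour 3 to 3 + 6 = hour 9.
Mashing cannot begin until milling (finishes hour 9, plus 3-hour gap → hour 12). It runs from hour 12 to 12 + 6 = hour 18.
Primary fermentation has to wait for mashing (finishes hour 18); milling (finishes hour 9). The latest of these is hour 18, so primary fermentation runs hour 18 to 18 + 1 = hour 19.
After mashing (finishes hour 18), pitching can start at hour 18 and finishes at hour 22.
For chilling: mashing (finishes hour 18); milling (finishes hour 9). Taking the maximum gives a start of hour 18, and it finishes at 18 + 8 = hour 26.
Lautering has to wait for mashing (finishes hour 18); milling (finishes hour 9). The latest of these is hour 18, so lautering runs hour 18 to 18 + 8 = hour 26.
Whirlpool waits on lautering (finishes hour 26, plus 2-hour gap → hour 28), so it starts at hour 28 and finishes at 28 + 5 = hour 33.
Packaging cannot start until whirlpool (finishes hour 33, plus 3-hour gap → hour 36); milling (finishes hour 9). The controlling bound is hour 36, so packaging finishes at 36 + 8 = hour 44.
Every task is finished by hour 44, which is no later than the deadline of 50, so the schedule is feasible.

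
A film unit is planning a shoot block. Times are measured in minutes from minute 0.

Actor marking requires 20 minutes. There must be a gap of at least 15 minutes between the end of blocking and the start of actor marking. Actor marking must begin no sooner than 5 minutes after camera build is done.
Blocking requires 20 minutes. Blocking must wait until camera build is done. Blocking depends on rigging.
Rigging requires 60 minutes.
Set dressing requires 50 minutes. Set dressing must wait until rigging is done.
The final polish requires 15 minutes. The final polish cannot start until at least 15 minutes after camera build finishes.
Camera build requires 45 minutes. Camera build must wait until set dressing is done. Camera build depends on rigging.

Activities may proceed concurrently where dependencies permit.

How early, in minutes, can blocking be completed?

175

Rigging can start immediately at minute 0; it finishes at minute 60.
Set dressing waits on rigging (finishes minute 60), so it starts at minute 60 and finishes at 60 + 50 = minute 110.
For camera build: set dressing (finishes minute 110); rigging (finishes minute 60). Taking the maximum gives a start of minute 110, and it finishes at 110 + 45 = minute 155.
Blocking has to wait for camera build (finishes minute 155); rigging (finishes minute 60). The latest of these is minute 155, so blocking runs minute 155 to 155 + 20 = minute 175.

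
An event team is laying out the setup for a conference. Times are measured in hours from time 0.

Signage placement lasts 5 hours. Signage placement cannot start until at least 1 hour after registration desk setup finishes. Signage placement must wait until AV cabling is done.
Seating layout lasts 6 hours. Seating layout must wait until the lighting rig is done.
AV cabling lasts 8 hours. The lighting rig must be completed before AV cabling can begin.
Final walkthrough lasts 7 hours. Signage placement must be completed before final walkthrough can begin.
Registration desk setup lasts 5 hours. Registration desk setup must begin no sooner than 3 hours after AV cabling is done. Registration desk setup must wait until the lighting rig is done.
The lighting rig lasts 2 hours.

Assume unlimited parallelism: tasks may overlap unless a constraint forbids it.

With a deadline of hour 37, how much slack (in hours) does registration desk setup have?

6

Nothing blocks the lighting rig, so it runs from hour 0 to hour 2.
After the lighting rig (finishes hour 2), AV cabling can start at hour 2 and finishes at hour 10.
Registration desk setup cannot start until AV cabling (finishes hour 10, plus 3-hour gap → hour 13); the lighting rig (finishes hour 2). The controlling bound is hour 13, so registration desk setup finishes at 13 + 5 = hour 18.

Working backward from the deadline:
Final walkthrough has no dependents, so it just needs to finish by hour 37. Starting by 37 − 7 = hour 30 achieves that.
Signage placement feeds into final walkthrough (must start by hour 30); so signage placement must finish by hour 30 and therefore start by hour 25.
Registration desk setup must finish before signage placement (must start by hour 25, minus 1-hour gap → hour 24). With a 5-hour duration, registration desk setup must start by 24 − 5 = hour 19.
So registration desk setup can start as early as hour 13 and as late as hour 19, giving 19 − 13 = 6 hours of slack.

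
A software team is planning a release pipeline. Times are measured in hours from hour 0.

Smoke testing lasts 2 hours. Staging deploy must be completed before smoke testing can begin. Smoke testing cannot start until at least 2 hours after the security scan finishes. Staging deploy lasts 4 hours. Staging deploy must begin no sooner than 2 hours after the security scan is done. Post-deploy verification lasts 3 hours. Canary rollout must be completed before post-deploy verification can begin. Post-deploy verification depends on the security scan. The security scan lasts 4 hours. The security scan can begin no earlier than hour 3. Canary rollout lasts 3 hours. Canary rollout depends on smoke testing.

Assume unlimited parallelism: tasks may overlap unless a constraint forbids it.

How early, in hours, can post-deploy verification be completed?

After its own release at hour 3, the security scan can start at hour 3 and finishes at hour 7.
Staging deploy waits on the security scan (finishes hour 7, plus 2-hour gap → hour 9), so it starts at hour 9 and finishes at 9 + 4 = hour 13.
For smoke testing: staging deploy (finishes hour 13); the security scan (finishes hour 7, plus 2-hour gap → hour 9). Taking the maximum gives a start of hour 13, and it finishes at 13 + 2 = hour 15.
Canary rollout waits on smoke testing (finishes hour 15), so it starts at hour 15 and finishes at 15 + 3 = hour 18.
Post-deploy verification has to wait for canary rollout (finishes hour 18); the security scan (finishes hour 7). The latest of these is hour 18, so post-deploy verification runs hour 18 to 18 + 3 = hour 21.

21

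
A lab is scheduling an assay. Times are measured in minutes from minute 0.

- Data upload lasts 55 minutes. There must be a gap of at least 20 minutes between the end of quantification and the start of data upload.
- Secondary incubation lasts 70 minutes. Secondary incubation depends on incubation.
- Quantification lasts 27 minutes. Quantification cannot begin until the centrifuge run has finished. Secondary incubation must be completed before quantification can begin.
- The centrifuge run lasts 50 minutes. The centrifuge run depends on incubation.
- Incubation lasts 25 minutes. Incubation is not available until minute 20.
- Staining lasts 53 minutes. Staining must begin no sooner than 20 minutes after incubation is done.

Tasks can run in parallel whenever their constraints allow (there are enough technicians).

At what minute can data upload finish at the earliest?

After its own release at minute 20, incubation can start at minute 20 and finishes at minute 45.
Secondary incubation waits on incubation (finishes minute 45), so it starts at minute 45 and finishes at 45 + 70 = minute 115.
After incubation (finishes minute 45), the centrifuge run can start at minute 45 and finishes at minute 95.
Quantification has to wait for the centrifuge run (finishes minute 95); secondary incubation (finishes minute 115). The latest of these is minute 115, so quantification runs minute 115 to 115 + 27 = minute 142.
Data upload cannot begin until quantification (finishes minute 142, plus 20-minute gap → minute 162). It runs from minute 162 to 162 + 55 = minute 217.

217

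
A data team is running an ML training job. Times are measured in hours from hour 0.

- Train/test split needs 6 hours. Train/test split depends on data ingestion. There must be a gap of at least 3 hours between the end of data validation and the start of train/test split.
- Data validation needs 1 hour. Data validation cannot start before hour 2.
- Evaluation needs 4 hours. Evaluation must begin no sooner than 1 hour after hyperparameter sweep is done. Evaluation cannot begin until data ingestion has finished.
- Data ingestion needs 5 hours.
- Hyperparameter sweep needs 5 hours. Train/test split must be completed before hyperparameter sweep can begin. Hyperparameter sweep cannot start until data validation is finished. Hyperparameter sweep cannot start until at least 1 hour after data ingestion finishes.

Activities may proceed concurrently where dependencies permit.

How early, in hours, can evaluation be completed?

22

After its own release at hour 2, data validation can start at hour 2 and finishes at hour 3.
Data ingestion can start immediately at hour 0; it finishes at hour 5.
For train/test split: data ingestion (finishes hour 5); data validation (finishes hour 3, plus 3-hour gap → hour 6). Taking the maximum gives a start of hour 6, and it finishes at 6 + 6 = hour 12.
For hyperparameter sweep: train/test split (finishes hour 12); data validation (finishes hour 3); data ingestion (finishes hour 5, plus 1-hour gap → hour 6). Taking the maximum gives a start of hour 12, and it finishes at 12 + 5 = hour 17.
Evaluation needs all of hyperparameter sweep (finishes hour 17, plus 1-hour gap → hour 18); data ingestion (finishes hour 5). That puts its earliest start at hour 18; it finishes at 18 + 4 = hour 22.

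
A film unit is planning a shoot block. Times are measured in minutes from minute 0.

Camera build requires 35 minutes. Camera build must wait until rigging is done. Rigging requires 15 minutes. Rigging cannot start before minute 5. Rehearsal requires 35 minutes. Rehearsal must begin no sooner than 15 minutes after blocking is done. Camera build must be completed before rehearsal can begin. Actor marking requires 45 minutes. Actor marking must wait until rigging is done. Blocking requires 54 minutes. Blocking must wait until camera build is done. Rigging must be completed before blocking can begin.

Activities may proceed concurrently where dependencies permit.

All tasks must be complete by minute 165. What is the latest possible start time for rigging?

Rehearsal has no dependents, so it just needs to finish by minute 165. Starting by 165 − 35 = minute 130 achieves that.
Since rehearsal (must start by minute 130, minus 15-minute gap → minute 115) depends on it, blocking must finish by minute 115. Backing off its 54-minute duration gives a latest start of minute 61.
For camera build: blocking (must start by minute 61); rehearsal (must start by minute 130). The most restrictive is minute 61; with a 35-minute duration, camera build must start by minute 26.
To finish by minute 165, actor marking (duration 45) must start no later than minute 120.
Rigging feeds camera build (must start by minute 26); blocking (must start by minute 61); actor marking (must start by minute 120). Taking the minimum, rigging must finish by minute 26 and start by 26 − 15 = minute 11.

11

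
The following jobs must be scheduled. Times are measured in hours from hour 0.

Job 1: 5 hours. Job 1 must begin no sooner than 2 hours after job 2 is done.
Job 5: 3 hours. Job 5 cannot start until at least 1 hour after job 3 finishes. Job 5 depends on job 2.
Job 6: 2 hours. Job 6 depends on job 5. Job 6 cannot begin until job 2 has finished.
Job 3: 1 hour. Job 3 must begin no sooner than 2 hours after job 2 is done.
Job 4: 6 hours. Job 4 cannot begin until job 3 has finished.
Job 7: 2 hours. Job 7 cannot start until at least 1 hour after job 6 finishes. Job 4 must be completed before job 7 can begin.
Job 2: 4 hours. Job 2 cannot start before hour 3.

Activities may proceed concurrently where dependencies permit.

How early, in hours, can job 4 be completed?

16

Job 2 waits on its own release at hour 3, so it starts at hour 3 and finishes at 3 + 4 = hour 7.
After job 2 (finishes hour 7, plus 2-hour gap → hour 9), job 3 can start at hour 9 and finishes at hour 10.
After job 3 (finishes hour 10), job 4 can start at hour 10 and finishes at hour 16.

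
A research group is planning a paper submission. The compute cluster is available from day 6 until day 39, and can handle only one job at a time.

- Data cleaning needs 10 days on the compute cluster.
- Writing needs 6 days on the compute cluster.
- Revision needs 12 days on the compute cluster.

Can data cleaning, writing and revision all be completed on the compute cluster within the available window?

The compute cluster window is 39 − 6 = 33 days.
Running back to back, the jobs need 10 + 6 + 12 = 28 days on the compute cluster.
Since 28 ≤ 33, they fit within the window.

Yes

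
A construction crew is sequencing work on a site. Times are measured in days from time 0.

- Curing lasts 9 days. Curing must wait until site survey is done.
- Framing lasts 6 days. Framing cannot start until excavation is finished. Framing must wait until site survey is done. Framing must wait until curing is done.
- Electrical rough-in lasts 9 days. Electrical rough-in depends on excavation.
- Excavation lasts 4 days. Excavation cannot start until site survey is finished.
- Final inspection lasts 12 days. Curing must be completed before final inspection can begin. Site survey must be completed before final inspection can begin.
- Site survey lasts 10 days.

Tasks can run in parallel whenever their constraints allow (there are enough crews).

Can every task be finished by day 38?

Site survey has no prerequisites, so it starts at day 0 and finishes at day 10.
After site survey (finishes day 10), curing can start at day 10 and finishes at day 19.
For final inspection: curing (finishes day 19); site survey (finishes day 10). Taking the maximum gives a start of day 19, and it finishes at 19 + 12 = day 31.
After site survey (finishes day 10), excavation can start at day 10 and finishes at day 14.
Electrical rough-in cannot begin until excavation (finishes day 14). It runs from day 14 to 14 + 9 = day 23.
Framing cannot start until excavation (finishes day 14); site survey (finishes day 10); curing (finishes day 19). The controlling bound is day 19, so framing finishes at 19 + 6 = day 25.
Every task is finished by day 31, which is no later than the deadline of 38, so the schedule is feasible.

Yes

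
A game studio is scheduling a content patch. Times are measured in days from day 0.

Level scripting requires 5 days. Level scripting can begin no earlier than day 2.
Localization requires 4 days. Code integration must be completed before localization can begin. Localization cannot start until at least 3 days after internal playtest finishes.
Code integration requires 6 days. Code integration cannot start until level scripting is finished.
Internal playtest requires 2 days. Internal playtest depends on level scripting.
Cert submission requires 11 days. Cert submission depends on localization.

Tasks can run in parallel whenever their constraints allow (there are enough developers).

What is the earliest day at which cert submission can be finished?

28

Level scripting waits on its own release at day 2, so it starts at day 2 and finishes at 2 + 5 = day 7.
After level scripting (finishes day 7), internal playtest can start at day 7 and finishes at day 9.
Code integration waits on level scripting (finishes day 7), so it starts at day 7 and finishes at 7 + 6 = day 13.
Localization needs all of code integration (finishes day 13); internal playtest (finishes day 9, plus 3-day gap → day 12). That puts its earliest start at day 13; it finishes at 13 + 4 = day 17.
After localization (finishes day 17), cert submission can start at day 17 and finishes at day 28.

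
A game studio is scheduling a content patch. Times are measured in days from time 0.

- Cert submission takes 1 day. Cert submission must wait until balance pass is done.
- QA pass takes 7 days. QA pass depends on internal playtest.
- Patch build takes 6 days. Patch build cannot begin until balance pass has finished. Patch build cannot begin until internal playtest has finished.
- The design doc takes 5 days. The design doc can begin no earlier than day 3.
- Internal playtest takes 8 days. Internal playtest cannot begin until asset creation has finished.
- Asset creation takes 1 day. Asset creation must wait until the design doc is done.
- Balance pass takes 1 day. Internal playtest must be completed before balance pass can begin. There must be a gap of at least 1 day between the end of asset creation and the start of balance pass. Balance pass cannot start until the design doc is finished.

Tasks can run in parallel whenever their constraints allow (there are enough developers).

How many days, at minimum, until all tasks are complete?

After its own release at day 3, the design doc can start at day 3 and finishes at day 8.
After the design doc (finishes day 8), asset creation can start at day 8 and finishes at day 9.
After asset creation (finishes day 9), internal playtest can start at day 9 and finishes at day 17.
After internal playtest (finishes day 17), QA pass can start at day 17 and finishes at day 24.
Balance pass cannot start until internal playtest (finishes day 17); asset creation (finishes day 9, plus 1-day gap → day 10); the design doc (finishes day 8). The controlling bound is day 17, so balance pass finishes at 17 + 1 = day 18.
Patch build needs all of balance pass (finishes day 18); internal playtest (finishes day 17). That puts its earliest start at day 18; it finishes at 18 + 6 = day 24.
Cert submission waits on balance pass (finishes day 18), so it starts at day 18 and finishes at 18 + 1 = day 19.
All tasks are finished once the last one completes. Finish times: The design doc at 8, Asset creation at 9, Internal playtest at 17, Balance pass at 18, QA pass at 24, Cert submission at 19, Patch build at 24. The latest is day 24.

24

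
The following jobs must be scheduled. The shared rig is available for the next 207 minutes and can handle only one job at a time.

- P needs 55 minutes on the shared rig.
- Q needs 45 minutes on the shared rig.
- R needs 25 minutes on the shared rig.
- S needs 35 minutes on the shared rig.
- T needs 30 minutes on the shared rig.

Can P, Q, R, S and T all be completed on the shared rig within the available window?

Running back to back, the jobs need 55 + 45 + 25 + 35 + 30 = 190 minutes on the shared rig.
Since 190 ≤ 207, they fit within the window.

Yes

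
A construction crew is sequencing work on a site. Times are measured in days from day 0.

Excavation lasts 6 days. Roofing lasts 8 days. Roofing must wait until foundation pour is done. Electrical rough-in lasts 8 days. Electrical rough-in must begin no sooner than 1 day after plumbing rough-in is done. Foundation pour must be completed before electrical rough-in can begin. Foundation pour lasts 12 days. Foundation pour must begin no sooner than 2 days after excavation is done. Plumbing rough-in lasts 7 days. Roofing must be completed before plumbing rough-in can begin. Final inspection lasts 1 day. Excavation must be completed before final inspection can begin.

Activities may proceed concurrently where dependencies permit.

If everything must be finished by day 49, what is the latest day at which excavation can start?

5

Electrical rough-in must finish by day 49; it takes 8 days, so it must start by 49 − 8 = day 41.
Plumbing rough-in must finish before electrical rough-in (must start by day 41, minus 1-day gap → day 40). With a 7-day duration, plumbing rough-in must start by 40 − 7 = day 33.
Roofing must finish before plumbing rough-in (must start by day 33). With an 8-day duration, roofing must start by 33 − 8 = day 25.
Foundation pour must finish in time for roofing (must start by day 25); electrical rough-in (must start by day 41). The tightest is day 25, so foundation pour must start by 25 − 12 = day 13.
Final inspection must finish by day 49; it takes 1 day, so it must start by 49 − 1 = day 48.
Excavation has several dependents: foundation pour (must start by day 13, minus 2-day gap → day 11); final inspection (must start by day 48). The earliest of those limits is day 11, so excavation must start by 11 − 6 = day 5.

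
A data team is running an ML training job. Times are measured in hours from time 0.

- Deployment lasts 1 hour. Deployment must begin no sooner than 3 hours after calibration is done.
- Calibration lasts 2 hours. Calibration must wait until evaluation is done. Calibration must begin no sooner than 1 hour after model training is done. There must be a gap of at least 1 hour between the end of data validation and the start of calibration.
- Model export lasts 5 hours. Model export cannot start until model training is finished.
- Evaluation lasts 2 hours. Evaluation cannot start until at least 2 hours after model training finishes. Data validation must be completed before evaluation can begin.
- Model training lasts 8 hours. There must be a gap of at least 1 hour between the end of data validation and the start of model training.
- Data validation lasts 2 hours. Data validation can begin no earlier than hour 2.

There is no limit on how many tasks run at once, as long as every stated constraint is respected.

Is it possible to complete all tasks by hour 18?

Data validation cannot begin until its own release at hour 2. It runs from hour 2 to 2 + 2 = hour 4.
After data validation (finishes hour 4, plus 1-hour gap → hour 5), model training can start at hour 5 and finishes at hour 13.
Model export cannot begin until model training (finishes hour 13). It runs from hour 13 to 13 + 5 = hour 18.
Evaluation cannot start until model training (finishes hour 13, plus 2-hour gap → hour 15); data validation (finishes hour 4). The controlling bound is hour 15, so evaluation finishes at 15 + 2 = hour 17.
Calibration needs all of evaluation (finishes hour 17); model training (finishes hour 13, plus 1-hour gap → hour 14); data validation (finishes hour 4, plus 1-hour gap → hour 5). That puts its earliest start at hour 17; it finishes at 17 + 2 = hour 19.
Deployment cannot begin until calibration (finishes hour 19, plus 3-hour gap → hour 22). It runs from hour 22 to 22 + 1 = hour 23.
The earliest everything can be done is hour 23, which is after the deadline of 18, so it is not possible.

No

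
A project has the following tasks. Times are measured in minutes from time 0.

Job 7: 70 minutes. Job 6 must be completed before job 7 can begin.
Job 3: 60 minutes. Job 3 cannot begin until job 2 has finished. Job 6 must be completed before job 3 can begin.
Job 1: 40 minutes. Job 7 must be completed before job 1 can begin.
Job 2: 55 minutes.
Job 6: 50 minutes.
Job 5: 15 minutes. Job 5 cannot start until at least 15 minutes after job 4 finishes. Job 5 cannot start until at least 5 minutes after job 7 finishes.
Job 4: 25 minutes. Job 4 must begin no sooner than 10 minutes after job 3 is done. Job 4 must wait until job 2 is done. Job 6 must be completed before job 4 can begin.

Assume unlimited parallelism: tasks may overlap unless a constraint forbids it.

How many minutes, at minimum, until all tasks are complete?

180

Nothing blocks job 6, so it runs from minute 0 to minute 50.
After job 6 (finishes minute 50), job 7 can start at minute 50 and finishes at minute 120.
After job 7 (finishes minute 120), job 1 can start at minute 120 and finishes at minute 160.
Job 2 can start immediately at minute 0; it finishes at minute 55.
Job 3 needs all of job 2 (finishes minute 55); job 6 (finishes minute 50). That puts its earliest start at minute 55; it finishes at 55 + 60 = minute 115.
Job 4 has to wait for job 3 (finishes minute 115, plus 10-minute gap → minute 125); job 2 (finishes minute 55); job 6 (finishes minute 50). The latest of these is minute 125, so job 4 runs minute 125 to 125 + 25 = minute 150.
Job 5 has to wait for job 4 (finishes minute 150, plus 15-minute gap → minute 165); job 7 (finishes minute 120, plus 5-minute gap → minute 125). The latest of these is minute 165, so job 5 runs minute 165 to 165 + 15 = minute 180.
All tasks are finished once the last one completes. Finish times: Job 1 at 160, Job 2 at 55, Job 3 at 115, Job 4 at 150, Job 5 at 180, Job 6 at 50, Job 7 at 120. The latest is minute 180.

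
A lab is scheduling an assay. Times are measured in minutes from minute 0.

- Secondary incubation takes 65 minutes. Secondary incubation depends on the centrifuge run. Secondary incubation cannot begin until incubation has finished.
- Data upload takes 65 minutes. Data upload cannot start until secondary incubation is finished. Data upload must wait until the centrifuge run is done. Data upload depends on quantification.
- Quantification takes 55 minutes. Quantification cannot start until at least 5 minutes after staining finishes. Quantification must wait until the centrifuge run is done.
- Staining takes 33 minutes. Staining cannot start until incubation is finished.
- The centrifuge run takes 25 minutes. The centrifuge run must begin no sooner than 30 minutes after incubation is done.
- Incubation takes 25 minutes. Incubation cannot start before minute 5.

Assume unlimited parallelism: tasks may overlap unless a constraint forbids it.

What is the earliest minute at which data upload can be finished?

215

Incubation waits on its own release at minute 5, so it starts at minute 5 and finishes at 5 + 25 = minute 30.
Staining cannot begin until incubation (finishes minute 30). It runs from minute 30 to 30 + 33 = minute 63.
The centrifuge run cannot begin until incubation (finishes minute 30, plus 30-minute gap → minute 60). It runs from minute 60 to 60 + 25 = minute 85.
Quantification cannot start until staining (finishes minute 63, plus 5-minute gap → minute 68); the centrifuge run (finishes minute 85). The controlling bound is minute 85, so quantification finishes at 85 + 55 = minute 140.
Secondary incubation needs all of the centrifuge run (finishes minute 85); incubation (finishes minute 30). That puts its earliest start at minute 85; it finishes at 85 + 65 = minute 150.
For data upload: secondary incubation (finishes minute 150); the centrifuge run (finishes minute 85); quantification (finishes minute 140). Taking the maximum gives a start of minute 150, and it finishes at 150 + 65 = minute 215.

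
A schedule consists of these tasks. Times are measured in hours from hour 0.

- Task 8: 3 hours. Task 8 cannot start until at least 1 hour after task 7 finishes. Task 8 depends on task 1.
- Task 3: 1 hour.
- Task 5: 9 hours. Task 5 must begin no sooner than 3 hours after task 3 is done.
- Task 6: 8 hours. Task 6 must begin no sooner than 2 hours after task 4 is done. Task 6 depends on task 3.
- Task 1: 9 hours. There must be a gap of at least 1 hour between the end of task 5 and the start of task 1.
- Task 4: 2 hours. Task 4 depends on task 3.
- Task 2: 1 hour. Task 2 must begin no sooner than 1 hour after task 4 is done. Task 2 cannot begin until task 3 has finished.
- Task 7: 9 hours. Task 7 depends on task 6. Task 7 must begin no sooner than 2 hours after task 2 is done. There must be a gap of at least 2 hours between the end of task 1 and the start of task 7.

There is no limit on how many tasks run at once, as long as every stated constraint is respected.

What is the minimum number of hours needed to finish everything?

38

Task 3 can start immediately at hour 0; it finishes at hour 1.
Task 5 waits on task 3 (finishes hour 1, plus 3-hour gap → hour 4), so it starts at hour 4 and finishes at 4 + 9 = hour 13.
Task 1 waits on task 5 (finishes hour 13, plus 1-hour gap → hour 14), so it starts at hour 14 and finishes at 14 + 9 = hour 23.
After task 3 (finishes hour 1), task 4 can start at hour 1 and finishes at hour 3.
Task 6 cannot start until task 4 (finishes hour 3, plus 2-hour gap → hour 5); task 3 (finishes hour 1). The controlling bound is hour 5, so task 6 finishes at 5 + 8 = hour 13.
For task 2: task 4 (finishes hour 3, plus 1-hour gap → hour 4); task 3 (finishes hour 1). Taking the maximum gives a start of hour 4, and it finishes at 4 + 1 = hour 5.
Task 7 cannot start until task 6 (finishes hour 13); task 2 (finishes hour 5, plus 2-hour gap → hour 7); task 1 (finishes hour 23, plus 2-hour gap → hour 25). The controlling bound is hour 25, so task 7 finishes at 25 + 9 = hour 34.
Task 8 has to wait for task 7 (finishes hour 34, plus 1-hour gap → hour 35); task 1 (finishes hour 23). The latest of these is hour 35, so task 8 runs hour 35 to 35 + 3 = hour 38.
All tasks are finished once the last one completes. Finish times: Task 1 at 23, Task 2 at 5, Task 3 at 1, Task 4 at 3, Task 5 at 13, Task 6 at 13, Task 7 at 34, Task 8 at 38. The latest is hour 38.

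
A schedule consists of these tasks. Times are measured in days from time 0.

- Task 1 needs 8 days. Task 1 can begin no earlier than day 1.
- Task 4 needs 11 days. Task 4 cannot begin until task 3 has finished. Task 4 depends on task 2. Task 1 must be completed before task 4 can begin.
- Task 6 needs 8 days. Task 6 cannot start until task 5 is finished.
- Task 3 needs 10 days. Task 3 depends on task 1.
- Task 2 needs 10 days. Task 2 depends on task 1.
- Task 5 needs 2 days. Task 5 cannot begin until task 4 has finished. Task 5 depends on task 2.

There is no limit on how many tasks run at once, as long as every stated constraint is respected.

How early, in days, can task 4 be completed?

30

After its own release at day 1, task 1 can start at day 1 and finishes at day 9.
Task 3 waits on task 1 (finishes day 9), so it starts at day 9 and finishes at 9 + 10 = day 19.
Task 2 waits on task 1 (finishes day 9), so it starts at day 9 and finishes at 9 + 10 = day 19.
Task 4 cannot start until task 3 (finishes day 19); task 2 (finishes day 19); task 1 (finishes day 9). The controlling bound is day 19, so task 4 finishes at 19 + 11 = day 30.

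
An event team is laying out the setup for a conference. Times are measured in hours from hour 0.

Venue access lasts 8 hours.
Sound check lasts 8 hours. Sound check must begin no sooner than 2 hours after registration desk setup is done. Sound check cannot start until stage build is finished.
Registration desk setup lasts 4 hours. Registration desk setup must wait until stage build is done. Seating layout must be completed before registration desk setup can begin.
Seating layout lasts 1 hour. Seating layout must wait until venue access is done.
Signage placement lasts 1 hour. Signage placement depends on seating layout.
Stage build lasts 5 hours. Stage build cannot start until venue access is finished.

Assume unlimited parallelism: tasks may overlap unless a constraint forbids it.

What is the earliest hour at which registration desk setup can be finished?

17

Venue access can start immediately at hour 0; it finishes at hour 8.
After venue access (finishes hour 8), seating layout can start at hour 8 and finishes at hour 9.
Stage build cannot begin until venue access (finishes hour 8). It runs from hour 8 to 8 + 5 = hour 13.
Registration desk setup has to wait for stage build (finishes hour 13); seating layout (finishes hour 9). The latest of these is hour 13, so registration desk setup runs hour 13 to 13 + 4 = hour 17.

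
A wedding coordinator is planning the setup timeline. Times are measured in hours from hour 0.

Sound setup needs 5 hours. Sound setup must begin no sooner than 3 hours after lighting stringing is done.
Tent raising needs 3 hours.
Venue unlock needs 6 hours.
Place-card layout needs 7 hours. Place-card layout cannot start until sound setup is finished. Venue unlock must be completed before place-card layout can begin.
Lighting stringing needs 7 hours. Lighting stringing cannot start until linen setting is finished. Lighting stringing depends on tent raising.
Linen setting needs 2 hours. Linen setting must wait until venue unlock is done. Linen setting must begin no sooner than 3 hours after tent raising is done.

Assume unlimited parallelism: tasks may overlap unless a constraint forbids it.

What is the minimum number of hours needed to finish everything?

30

Tent raising has no prerequisites, so it starts at hour 0 and finishes at hour 3.
Nothing blocks venue unlock, so it runs from hour 0 to hour 6.
Linen setting cannot start until venue unlock (finishes hour 6); tent raising (finishes hour 3, plus 3-hour gap → hour 6). The controlling bound is hour 6, so linen setting finishes at 6 + 2 = hour 8.
For lighting stringing: linen setting (finishes hour 8); tent raising (finishes hour 3). Taking the maximum gives a start of hour 8, and it finishes at 8 + 7 = hour 15.
After lighting stringing (finishes hour 15, plus 3-hour gap → hour 18), sound setup can start at hour 18 and finishes at hour 23.
Place-card layout has to wait for sound setup (finishes hour 23); venue unlock (finishes hour 6). The latest of these is hour 23, so place-card layout runs hour 23 to 23 + 7 = hour 30.
All tasks are finished once the last one completes. Finish times: Venue unlock at 6, Tent raising at 3, Linen setting at 8, Lighting stringing at 15, Sound setup at 23, Place-card layout at 30. The latest is hour 30.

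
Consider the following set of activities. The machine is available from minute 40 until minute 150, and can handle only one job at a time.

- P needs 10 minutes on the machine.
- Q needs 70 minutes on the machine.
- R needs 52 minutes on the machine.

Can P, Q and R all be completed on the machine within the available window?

No

The machine window is 150 − 40 = 110 minutes.
Running back to back, the jobs need 10 + 70 + 52 = 132 minutes on the machine.
Since 132 > 110, they cannot all fit.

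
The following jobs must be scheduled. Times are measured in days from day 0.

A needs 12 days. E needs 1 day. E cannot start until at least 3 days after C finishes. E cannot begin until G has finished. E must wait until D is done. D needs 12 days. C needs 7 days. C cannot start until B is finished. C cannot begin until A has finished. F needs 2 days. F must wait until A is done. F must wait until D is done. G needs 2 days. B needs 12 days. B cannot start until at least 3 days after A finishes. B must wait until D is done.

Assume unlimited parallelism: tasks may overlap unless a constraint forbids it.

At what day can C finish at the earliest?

D has no prerequisites, so it starts at day 0 and finishes at day 12.
Nothing blocks A, so it runs from day 0 to day 12.
B has to wait for A (finishes day 12, plus 3-day gap → day 15); D (finishes day 12). The latest of these is day 15, so B runs day 15 to 15 + 12 = day 27.
C cannot start until B (finishes day 27); A (finishes day 12). The controlling bound is day 27, so C finishes at 27 + 7 = day 34.

34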